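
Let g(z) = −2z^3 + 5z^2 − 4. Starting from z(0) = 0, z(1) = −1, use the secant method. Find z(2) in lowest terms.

−4/7

g(0) = −4, g(−1) = 3. z(2) = (−1) − 3·((−1) − 0)/(3 − (−4)) = −4/7.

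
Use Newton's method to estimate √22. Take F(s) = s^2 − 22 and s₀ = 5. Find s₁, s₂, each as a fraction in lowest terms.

s₁ = 47/10, s₂ = 4409/940

F'(s) = 2s.
F(5) = 3, F'(5) = 10, so s₁ = 5 − 3/10 = 47/10.
F(47/10) = 9/100, F'(47/10) = 47/5, so s₂ = (47/10) − (9/100)/(47/5) = 4409/940.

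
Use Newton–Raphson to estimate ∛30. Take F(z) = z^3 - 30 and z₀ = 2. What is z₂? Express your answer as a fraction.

F'(z) = 3z^2.
F(2) = -22, F'(2) = 12, so z₁ = 2 - (-22)/12 = 23/6.
F(23/6) = 5687/216, F'(23/6) = 529/12, so z₂ = (23/6) - (5687/216)/(529/12) = 15407/4761.

15407/4761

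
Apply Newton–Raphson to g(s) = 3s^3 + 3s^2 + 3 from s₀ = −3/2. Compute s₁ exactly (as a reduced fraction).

−22/15

g'(s) = 9s^2 + 6s.
g(−3/2) = −3/8, g'(−3/2) = 45/4, so s₁ = (−3/2) − (−3/8)/(45/4) = −22/15.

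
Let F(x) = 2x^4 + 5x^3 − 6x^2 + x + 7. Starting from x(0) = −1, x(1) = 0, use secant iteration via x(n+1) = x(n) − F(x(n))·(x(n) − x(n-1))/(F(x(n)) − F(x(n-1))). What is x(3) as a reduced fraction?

F(−1) = −3, F(0) = 7. x(2) = 0 − 7·(0 − (−1))/(7 − (−3)) = −7/10.
F(0) = 7, F(−7/10) = 5313/2500. x(3) = (−7/10) − (5313/2500)·((−7/10) − 0)/((5313/2500) − 7) = −1750/1741.

−1750/1741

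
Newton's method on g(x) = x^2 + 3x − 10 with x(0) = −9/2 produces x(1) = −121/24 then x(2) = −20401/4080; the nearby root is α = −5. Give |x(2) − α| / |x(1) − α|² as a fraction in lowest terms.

12/85

x(1) − α = −121/24 − (−5) = −121/24 + 5 = −1/24, so |x(1) − α| = 1/24.
x(2) − α = −20401/4080 − (−5) = −20401/4080 + 5 = −1/4080, so |x(2) − α| = 1/4080.
|x(1) − α|² = 1/576.
Ratio = (1/4080) / (1/576) = 12/85.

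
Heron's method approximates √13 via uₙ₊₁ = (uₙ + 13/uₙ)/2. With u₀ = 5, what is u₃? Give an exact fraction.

117487/32585

u₁ = (5 + 13/5)/2 = 19/5.
u₂ = (19/5 + 13/(19/5))/2 = 343/95.
u₃ = (343/95 + 13/(343/95))/2 = 117487/32585.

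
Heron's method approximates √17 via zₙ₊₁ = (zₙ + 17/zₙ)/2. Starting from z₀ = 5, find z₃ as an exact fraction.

z₁ = (5 + 17/5)/2 = 21/5.
z₂ = (21/5 + 17/(21/5))/2 = 433/105.
z₃ = (433/105 + 17/(433/105))/2 = 187457/45465.

187457/45465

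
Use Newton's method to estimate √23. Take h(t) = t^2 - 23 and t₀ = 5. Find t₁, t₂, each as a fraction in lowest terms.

h'(t) = 2t.
h(5) = 2, h'(5) = 10, so t₁ = 5 - 2/10 = 24/5.
h(24/5) = 1/25, h'(24/5) = 48/5, so t₂ = (24/5) - (1/25)/(48/5) = 1151/240.

t₁ = 24/5, t₂ = 1151/240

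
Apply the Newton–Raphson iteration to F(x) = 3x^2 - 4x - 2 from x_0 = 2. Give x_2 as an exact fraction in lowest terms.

179/104

F'(x) = 6x - 4.
F(2) = 2, F'(2) = 8, so x_1 = 2 - 2/8 = 7/4.
F(7/4) = 3/16, F'(7/4) = 13/2, so x_2 = (7/4) - (3/16)/(13/2) = 179/104.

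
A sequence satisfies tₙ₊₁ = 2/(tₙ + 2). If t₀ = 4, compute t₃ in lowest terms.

7/10

t₁ = 2/(4 + 2) = 1/3.
t₂ = 2/(1/3 + 2) = 6/7.
t₃ = 2/(6/7 + 2) = 7/10.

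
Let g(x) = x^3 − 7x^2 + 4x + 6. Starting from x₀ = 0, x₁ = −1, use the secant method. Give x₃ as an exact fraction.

−41/65

g(0) = 6, g(−1) = −6. x₂ = (−1) − (−6)·((−1) − 0)/((−6) − 6) = −1/2.
g(−1) = −6, g(−1/2) = 17/8. x₃ = (−1/2) − (17/8)·((−1/2) − (−1))/((17/8) − (−6)) = −41/65.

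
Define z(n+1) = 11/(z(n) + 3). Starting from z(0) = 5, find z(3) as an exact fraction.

z(1) = 11/(5 + 3) = 11/8.
z(2) = 11/(11/8 + 3) = 88/35.
z(3) = 11/(88/35 + 3) = 385/193.

385/193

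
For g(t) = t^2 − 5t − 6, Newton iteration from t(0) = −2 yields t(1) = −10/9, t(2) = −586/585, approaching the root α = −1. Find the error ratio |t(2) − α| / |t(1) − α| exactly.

t(1) − α = −10/9 − (−1) = −10/9 + 1 = −1/9, so |t(1) − α| = 1/9.
t(2) − α = −586/585 − (−1) = −586/585 + 1 = −1/585, so |t(2) − α| = 1/585.
Ratio = (1/585) / (1/9) = 1/65.

1/65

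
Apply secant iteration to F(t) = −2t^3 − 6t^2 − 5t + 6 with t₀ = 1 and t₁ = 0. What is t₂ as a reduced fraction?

6/13

F(1) = −7, F(0) = 6. t₂ = 0 − 6·(0 − 1)/(6 − (−7)) = 6/13.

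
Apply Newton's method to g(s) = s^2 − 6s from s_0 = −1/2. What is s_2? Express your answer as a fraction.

g'(s) = 2s − 6.
g(−1/2) = 13/4, g'(−1/2) = −7, so s_1 = (−1/2) − (13/4)/(−7) = −1/28.
g(−1/28) = 169/784, g'(−1/28) = −85/14, so s_2 = (−1/28) − (169/784)/(−85/14) = −1/4760.

−1/4760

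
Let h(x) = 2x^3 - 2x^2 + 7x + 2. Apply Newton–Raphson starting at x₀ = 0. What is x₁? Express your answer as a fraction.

h'(x) = 6x^2 - 4x + 7.
h(0) = 2, h'(0) = 7, so x₁ = 0 - 2/7 = -2/7.

-2/7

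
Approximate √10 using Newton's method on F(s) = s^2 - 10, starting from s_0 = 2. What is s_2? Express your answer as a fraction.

F'(s) = 2s.
F(2) = -6, F'(2) = 4, so s_1 = 2 - (-6)/4 = 7/2.
F(7/2) = 9/4, F'(7/2) = 7, so s_2 = (7/2) - (9/4)/7 = 89/28.

89/28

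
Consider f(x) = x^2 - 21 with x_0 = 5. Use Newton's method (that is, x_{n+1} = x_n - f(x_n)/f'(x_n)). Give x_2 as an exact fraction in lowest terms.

f'(x) = 2x.
f(5) = 4, f'(5) = 10, so x_1 = 5 - 4/10 = 23/5.
f(23/5) = 4/25, f'(23/5) = 46/5, so x_2 = (23/5) - (4/25)/(46/5) = 527/115.

527/115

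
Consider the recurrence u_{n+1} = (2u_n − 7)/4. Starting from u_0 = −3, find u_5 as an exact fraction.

u_1 = (2·(−3) − 7)/4 = −13/4.
u_2 = (2·(−13/4) − 7)/4 = −27/8.
u_3 = (2·(−27/8) − 7)/4 = −55/16.
u_4 = (2·(−55/16) − 7)/4 = −111/32.
u_5 = (2·(−111/32) − 7)/4 = −223/64.

−223/64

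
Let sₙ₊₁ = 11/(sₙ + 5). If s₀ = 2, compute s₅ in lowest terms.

22451/13582

s₁ = 11/(2 + 5) = 11/7.
s₂ = 11/(11/7 + 5) = 77/46.
s₃ = 11/(77/46 + 5) = 506/307.
s₄ = 11/(506/307 + 5) = 3377/2041.
s₅ = 11/(3377/2041 + 5) = 22451/13582.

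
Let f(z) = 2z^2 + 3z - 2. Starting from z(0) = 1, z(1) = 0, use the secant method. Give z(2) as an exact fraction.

2/5

f(1) = 3, f(0) = -2. z(2) = 0 - (-2)·(0 - 1)/((-2) - 3) = 2/5.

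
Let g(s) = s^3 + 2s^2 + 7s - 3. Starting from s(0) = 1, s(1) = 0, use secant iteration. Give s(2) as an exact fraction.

g(1) = 7, g(0) = -3. s(2) = 0 - (-3)·(0 - 1)/((-3) - 7) = 3/10.

3/10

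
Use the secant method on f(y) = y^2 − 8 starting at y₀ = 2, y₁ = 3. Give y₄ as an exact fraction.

f(2) = −4, f(3) = 1. y₂ = 3 − 1·(3 − 2)/(1 − (−4)) = 14/5.
f(3) = 1, f(14/5) = −4/25. y₃ = (14/5) − (−4/25)·((14/5) − 3)/((−4/25) − 1) = 82/29.
f(14/5) = −4/25, f(82/29) = −4/841. y₄ = (82/29) − (−4/841)·((82/29) − (14/5))/((−4/841) − (−4/25)) = 577/204.

577/204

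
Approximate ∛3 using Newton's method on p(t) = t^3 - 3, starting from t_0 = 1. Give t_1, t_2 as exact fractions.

t_1 = 5/3, t_2 = 331/225

p'(t) = 3t^2.
p(1) = -2, p'(1) = 3, so t_1 = 1 - (-2)/3 = 5/3.
p(5/3) = 44/27, p'(5/3) = 25/3, so t_2 = (5/3) - (44/27)/(25/3) = 331/225.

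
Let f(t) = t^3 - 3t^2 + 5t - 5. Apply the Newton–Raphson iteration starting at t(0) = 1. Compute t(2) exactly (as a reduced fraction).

9/5

f'(t) = 3t^2 - 6t + 5.
f(1) = -2, f'(1) = 2, so t(1) = 1 - (-2)/2 = 2.
f(2) = 1, f'(2) = 5, so t(2) = 2 - 1/5 = 9/5.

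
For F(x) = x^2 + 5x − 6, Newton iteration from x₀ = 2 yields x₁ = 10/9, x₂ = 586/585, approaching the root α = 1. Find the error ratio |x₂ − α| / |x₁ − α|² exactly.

9/65

x₁ − α = 10/9 − 1 = 1/9, so |x₁ − α| = 1/9.
x₂ − α = 586/585 − 1 = 1/585, so |x₂ − α| = 1/585.
|x₁ − α|² = 1/81.
Ratio = (1/585) / (1/81) = 9/65.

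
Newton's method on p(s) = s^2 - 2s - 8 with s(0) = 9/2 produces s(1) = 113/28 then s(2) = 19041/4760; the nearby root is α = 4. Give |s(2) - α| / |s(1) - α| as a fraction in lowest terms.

s(1) - α = 113/28 - 4 = 1/28, so |s(1) - α| = 1/28.
s(2) - α = 19041/4760 - 4 = 1/4760, so |s(2) - α| = 1/4760.
Ratio = (1/4760) / (1/28) = 1/170.

1/170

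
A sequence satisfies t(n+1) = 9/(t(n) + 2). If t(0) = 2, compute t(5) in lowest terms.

2637/1216

t(1) = 9/(2 + 2) = 9/4.
t(2) = 9/(9/4 + 2) = 36/17.
t(3) = 9/(36/17 + 2) = 153/70.
t(4) = 9/(153/70 + 2) = 630/293.
t(5) = 9/(630/293 + 2) = 2637/1216.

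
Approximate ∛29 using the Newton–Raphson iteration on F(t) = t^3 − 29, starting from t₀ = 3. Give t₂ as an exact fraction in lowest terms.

F'(t) = 3t^2.
F(3) = −2, F'(3) = 27, so t₁ = 3 − (−2)/27 = 83/27.
F(83/27) = 980/19683, F'(83/27) = 6889/243, so t₂ = (83/27) − (980/19683)/(6889/243) = 1714381/558009.

1714381/558009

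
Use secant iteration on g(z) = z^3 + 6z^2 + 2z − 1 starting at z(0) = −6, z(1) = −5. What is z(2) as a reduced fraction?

−149/27

g(−6) = −13, g(−5) = 14. z(2) = (−5) − 14·((−5) − (−6))/(14 − (−13)) = −149/27.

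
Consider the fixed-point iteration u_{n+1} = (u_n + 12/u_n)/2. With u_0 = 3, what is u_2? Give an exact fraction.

97/28

u_1 = (3 + 12/3)/2 = 7/2.
u_2 = (7/2 + 12/(7/2))/2 = 97/28.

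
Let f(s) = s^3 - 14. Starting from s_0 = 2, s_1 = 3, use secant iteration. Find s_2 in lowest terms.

f(2) = -6, f(3) = 13. s_2 = 3 - 13·(3 - 2)/(13 - (-6)) = 44/19.

44/19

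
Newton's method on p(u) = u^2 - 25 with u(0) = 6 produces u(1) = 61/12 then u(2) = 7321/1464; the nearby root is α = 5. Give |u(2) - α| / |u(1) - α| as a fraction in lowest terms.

u(1) - α = 61/12 - 5 = 1/12, so |u(1) - α| = 1/12.
u(2) - α = 7321/1464 - 5 = 1/1464, so |u(2) - α| = 1/1464.
Ratio = (1/1464) / (1/12) = 1/122.

1/122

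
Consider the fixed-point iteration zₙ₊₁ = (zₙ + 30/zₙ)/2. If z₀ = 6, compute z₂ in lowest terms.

241/44

z₁ = (6 + 30/6)/2 = 11/2.
z₂ = (11/2 + 30/(11/2))/2 = 241/44.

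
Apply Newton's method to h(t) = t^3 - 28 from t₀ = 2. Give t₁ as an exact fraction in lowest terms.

h'(t) = 3t^2.
h(2) = -20, h'(2) = 12, so t₁ = 2 - (-20)/12 = 11/3.

11/3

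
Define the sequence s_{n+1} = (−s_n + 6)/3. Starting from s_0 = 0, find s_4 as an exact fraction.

s_1 = (−0 + 6)/3 = 2.
s_2 = (−2 + 6)/3 = 4/3.
s_3 = (−(4/3) + 6)/3 = 14/9.
s_4 = (−(14/9) + 6)/3 = 40/27.

40/27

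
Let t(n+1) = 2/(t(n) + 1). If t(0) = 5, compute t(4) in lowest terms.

10/9

t(1) = 2/(5 + 1) = 1/3.
t(2) = 2/(1/3 + 1) = 3/2.
t(3) = 2/(3/2 + 1) = 4/5.
t(4) = 2/(4/5 + 1) = 10/9.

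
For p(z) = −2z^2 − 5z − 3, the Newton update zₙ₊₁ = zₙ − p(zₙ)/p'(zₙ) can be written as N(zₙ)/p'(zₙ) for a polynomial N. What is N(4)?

p'(z) = −4z − 5.
N(z) = z·p'(z) − p(z) = z·(−4z − 5) − (−2z^2 − 5z − 3) = −2z^2 + 3.
N(4) = −29.

−29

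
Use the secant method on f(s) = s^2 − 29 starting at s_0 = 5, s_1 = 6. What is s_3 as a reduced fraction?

673/125

f(5) = −4, f(6) = 7. s_2 = 6 − 7·(6 − 5)/(7 − (−4)) = 59/11.
f(6) = 7, f(59/11) = −28/121. s_3 = (59/11) − (−28/121)·((59/11) − 6)/((−28/121) − 7) = 673/125.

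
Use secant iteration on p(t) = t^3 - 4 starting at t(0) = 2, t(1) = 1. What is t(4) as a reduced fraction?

744241/471409

p(2) = 4, p(1) = -3. t(2) = 1 - (-3)·(1 - 2)/((-3) - 4) = 10/7.
p(1) = -3, p(10/7) = -372/343. t(3) = (10/7) - (-372/343)·((10/7) - 1)/((-372/343) - (-3)) = 122/73.
p(10/7) = -372/343, p(122/73) = 259780/389017. t(4) = (122/73) - (259780/389017)·((122/73) - (10/7))/((259780/389017) - (-372/343)) = 744241/471409.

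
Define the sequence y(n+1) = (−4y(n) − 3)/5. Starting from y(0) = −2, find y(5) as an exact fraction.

133/625

y(1) = (−4·(−2) − 3)/5 = 1.
y(2) = (−4·1 − 3)/5 = −7/5.
y(3) = (−4·(−7/5) − 3)/5 = 13/25.
y(4) = (−4·(13/25) − 3)/5 = −127/125.
y(5) = (−4·(−127/125) − 3)/5 = 133/625.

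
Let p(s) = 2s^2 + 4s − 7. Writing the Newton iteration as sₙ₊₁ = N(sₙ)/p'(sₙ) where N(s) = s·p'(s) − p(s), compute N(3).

p'(s) = 4s + 4.
N(s) = s·p'(s) − p(s) = s·(4s + 4) − (2s^2 + 4s − 7) = 2s^2 + 7.
N(3) = 25.

25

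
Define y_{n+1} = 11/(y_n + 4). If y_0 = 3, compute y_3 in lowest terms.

429/233

y_1 = 11/(3 + 4) = 11/7.
y_2 = 11/(11/7 + 4) = 77/39.
y_3 = 11/(77/39 + 4) = 429/233.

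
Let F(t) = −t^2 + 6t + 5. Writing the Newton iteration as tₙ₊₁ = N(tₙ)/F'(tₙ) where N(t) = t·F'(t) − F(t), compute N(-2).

F'(t) = −2t + 6.
N(t) = t·F'(t) − F(t) = t·(−2t + 6) − (−t^2 + 6t + 5) = −t^2 − 5.
N(-2) = −9.

−9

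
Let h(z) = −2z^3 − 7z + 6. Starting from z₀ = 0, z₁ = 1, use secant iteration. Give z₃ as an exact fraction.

h(0) = 6, h(1) = −3. z₂ = 1 − (−3)·(1 − 0)/((−3) − 6) = 2/3.
h(1) = −3, h(2/3) = 20/27. z₃ = (2/3) − (20/27)·((2/3) − 1)/((20/27) − (−3)) = 74/101.

74/101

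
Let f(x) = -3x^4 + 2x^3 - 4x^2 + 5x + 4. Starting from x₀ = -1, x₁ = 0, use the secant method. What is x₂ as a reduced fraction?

f(-1) = -10, f(0) = 4. x₂ = 0 - 4·(0 - (-1))/(4 - (-10)) = -2/7.

-2/7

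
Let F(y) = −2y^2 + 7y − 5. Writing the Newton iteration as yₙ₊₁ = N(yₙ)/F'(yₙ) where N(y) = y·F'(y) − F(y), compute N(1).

F'(y) = −4y + 7.
N(y) = y·F'(y) − F(y) = y·(−4y + 7) − (−2y^2 + 7y − 5) = −2y^2 + 5.
N(1) = 3.

3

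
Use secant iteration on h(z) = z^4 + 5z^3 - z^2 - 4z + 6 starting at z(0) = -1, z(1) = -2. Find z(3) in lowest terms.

-14319/10589

h(-1) = 5, h(-2) = -14. z(2) = (-2) - (-14)·((-2) - (-1))/((-14) - 5) = -24/19.
h(-2) = -14, h(-24/19) = 250950/130321. z(3) = (-24/19) - (250950/130321)·((-24/19) - (-2))/((250950/130321) - (-14)) = -14319/10589.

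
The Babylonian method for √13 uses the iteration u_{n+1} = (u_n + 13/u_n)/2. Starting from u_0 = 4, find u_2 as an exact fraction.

1673/464

u_1 = (4 + 13/4)/2 = 29/8.
u_2 = (29/8 + 13/(29/8))/2 = 1673/464.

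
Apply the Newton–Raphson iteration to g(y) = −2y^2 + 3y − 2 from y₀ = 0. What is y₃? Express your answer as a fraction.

g'(y) = −4y + 3.
g(0) = −2, g'(0) = 3, so y₁ = 0 − (−2)/3 = 2/3.
g(2/3) = −8/9, g'(2/3) = 1/3, so y₂ = (2/3) − (−8/9)/(1/3) = 10/3.
g(10/3) = −128/9, g'(10/3) = −31/3, so y₃ = (10/3) − (−128/9)/(−31/3) = 182/93.

182/93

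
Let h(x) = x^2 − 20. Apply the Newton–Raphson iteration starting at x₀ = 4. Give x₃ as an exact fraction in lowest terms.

51841/11592

h'(x) = 2x.
h(4) = −4, h'(4) = 8, so x₁ = 4 − (−4)/8 = 9/2.
h(9/2) = 1/4, h'(9/2) = 9, so x₂ = (9/2) − (1/4)/9 = 161/36.
h(161/36) = 1/1296, h'(161/36) = 161/18, so x₃ = (161/36) − (1/1296)/(161/18) = 51841/11592.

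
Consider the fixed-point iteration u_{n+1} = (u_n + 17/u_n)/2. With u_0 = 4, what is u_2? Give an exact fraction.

u_1 = (4 + 17/4)/2 = 33/8.
u_2 = (33/8 + 17/(33/8))/2 = 2177/528.

2177/528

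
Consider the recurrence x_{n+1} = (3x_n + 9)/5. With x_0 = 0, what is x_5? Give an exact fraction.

x_1 = (3·0 + 9)/5 = 9/5.
x_2 = (3·(9/5) + 9)/5 = 72/25.
x_3 = (3·(72/25) + 9)/5 = 441/125.
x_4 = (3·(441/125) + 9)/5 = 2448/625.
x_5 = (3·(2448/625) + 9)/5 = 12969/3125.

12969/3125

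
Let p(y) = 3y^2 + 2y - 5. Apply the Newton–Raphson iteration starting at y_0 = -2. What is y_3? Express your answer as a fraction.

-8968067/5380840

p'(y) = 6y + 2.
p(-2) = 3, p'(-2) = -10, so y_1 = (-2) - 3/(-10) = -17/10.
p(-17/10) = 27/100, p'(-17/10) = -41/5, so y_2 = (-17/10) - (27/100)/(-41/5) = -1367/820.
p(-1367/820) = 2187/672400, p'(-1367/820) = -3281/410, so y_3 = (-1367/820) - (2187/672400)/(-3281/410) = -8968067/5380840.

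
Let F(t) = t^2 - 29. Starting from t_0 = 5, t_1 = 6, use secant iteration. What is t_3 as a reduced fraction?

673/125

F(5) = -4, F(6) = 7. t_2 = 6 - 7·(6 - 5)/(7 - (-4)) = 59/11.
F(6) = 7, F(59/11) = -28/121. t_3 = (59/11) - (-28/121)·((59/11) - 6)/((-28/121) - 7) = 673/125.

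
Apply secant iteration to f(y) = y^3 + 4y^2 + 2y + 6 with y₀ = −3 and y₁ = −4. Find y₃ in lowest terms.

−3891/1003

f(−3) = 9, f(−4) = −2. y₂ = (−4) − (−2)·((−4) − (−3))/((−2) − 9) = −42/11.
f(−4) = −2, f(−42/11) = 1350/1331. y₃ = (−42/11) − (1350/1331)·((−42/11) − (−4))/((1350/1331) − (−2)) = −3891/1003.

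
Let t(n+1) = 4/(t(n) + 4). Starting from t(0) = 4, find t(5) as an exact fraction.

t(1) = 4/(4 + 4) = 1/2.
t(2) = 4/(1/2 + 4) = 8/9.
t(3) = 4/(8/9 + 4) = 9/11.
t(4) = 4/(9/11 + 4) = 44/53.
t(5) = 4/(44/53 + 4) = 53/64.

53/64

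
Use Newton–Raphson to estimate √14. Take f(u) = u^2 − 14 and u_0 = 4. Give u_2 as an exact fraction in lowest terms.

f'(u) = 2u.
f(4) = 2, f'(4) = 8, so u_1 = 4 − 2/8 = 15/4.
f(15/4) = 1/16, f'(15/4) = 15/2, so u_2 = (15/4) − (1/16)/(15/2) = 449/120.

449/120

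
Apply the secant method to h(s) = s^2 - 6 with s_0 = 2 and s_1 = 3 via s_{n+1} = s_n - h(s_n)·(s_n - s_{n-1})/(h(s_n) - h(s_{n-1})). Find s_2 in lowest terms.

12/5

h(2) = -2, h(3) = 3. s_2 = 3 - 3·(3 - 2)/(3 - (-2)) = 12/5.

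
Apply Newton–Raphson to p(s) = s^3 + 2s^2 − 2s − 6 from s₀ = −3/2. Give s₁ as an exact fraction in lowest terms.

p'(s) = 3s^2 + 4s − 2.
p(−3/2) = −15/8, p'(−3/2) = −5/4, so s₁ = (−3/2) − (−15/8)/(−5/4) = −3.

−3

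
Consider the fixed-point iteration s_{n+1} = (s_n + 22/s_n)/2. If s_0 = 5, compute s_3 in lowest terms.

38878481/8288920

s_1 = (5 + 22/5)/2 = 47/10.
s_2 = (47/10 + 22/(47/10))/2 = 4409/940.
s_3 = (4409/940 + 22/(4409/940))/2 = 38878481/8288920.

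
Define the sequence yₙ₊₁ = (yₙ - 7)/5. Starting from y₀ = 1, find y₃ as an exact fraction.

y₁ = (1 - 7)/5 = -6/5.
y₂ = ((-6/5) - 7)/5 = -41/25.
y₃ = ((-41/25) - 7)/5 = -216/125.

-216/125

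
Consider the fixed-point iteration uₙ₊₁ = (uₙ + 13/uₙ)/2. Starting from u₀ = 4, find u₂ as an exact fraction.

1673/464

u₁ = (4 + 13/4)/2 = 29/8.
u₂ = (29/8 + 13/(29/8))/2 = 1673/464.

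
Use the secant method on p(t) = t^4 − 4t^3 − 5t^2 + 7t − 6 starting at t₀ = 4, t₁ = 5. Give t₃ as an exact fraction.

p(4) = −58, p(5) = 29. t₂ = 5 − 29·(5 − 4)/(29 − (−58)) = 14/3.
p(5) = 29, p(14/3) = −1172/81. t₃ = (14/3) − (−1172/81)·((14/3) − 5)/((−1172/81) − 29) = 16822/3521.

16822/3521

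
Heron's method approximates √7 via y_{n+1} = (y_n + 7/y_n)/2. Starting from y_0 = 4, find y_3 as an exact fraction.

1902497/719072

y_1 = (4 + 7/4)/2 = 23/8.
y_2 = (23/8 + 7/(23/8))/2 = 977/368.
y_3 = (977/368 + 7/(977/368))/2 = 1902497/719072.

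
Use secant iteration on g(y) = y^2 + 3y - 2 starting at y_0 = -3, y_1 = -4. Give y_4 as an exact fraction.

g(-3) = -2, g(-4) = 2. y_2 = (-4) - 2·((-4) - (-3))/(2 - (-2)) = -7/2.
g(-4) = 2, g(-7/2) = -1/4. y_3 = (-7/2) - (-1/4)·((-7/2) - (-4))/((-1/4) - 2) = -32/9.
g(-7/2) = -1/4, g(-32/9) = -2/81. y_4 = (-32/9) - (-2/81)·((-32/9) - (-7/2))/((-2/81) - (-1/4)) = -260/73.

-260/73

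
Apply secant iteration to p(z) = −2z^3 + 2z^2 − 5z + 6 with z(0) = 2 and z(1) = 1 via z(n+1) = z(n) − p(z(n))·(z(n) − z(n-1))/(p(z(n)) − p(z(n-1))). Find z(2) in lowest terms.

p(2) = −12, p(1) = 1. z(2) = 1 − 1·(1 − 2)/(1 − (−12)) = 14/13.

14/13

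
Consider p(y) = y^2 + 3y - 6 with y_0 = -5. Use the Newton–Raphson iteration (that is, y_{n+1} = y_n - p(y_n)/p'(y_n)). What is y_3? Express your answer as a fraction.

-2069239/473263

p'(y) = 2y + 3.
p(-5) = 4, p'(-5) = -7, so y_1 = (-5) - 4/(-7) = -31/7.
p(-31/7) = 16/49, p'(-31/7) = -41/7, so y_2 = (-31/7) - (16/49)/(-41/7) = -1255/287.
p(-1255/287) = 256/82369, p'(-1255/287) = -1649/287, so y_3 = (-1255/287) - (256/82369)/(-1649/287) = -2069239/473263.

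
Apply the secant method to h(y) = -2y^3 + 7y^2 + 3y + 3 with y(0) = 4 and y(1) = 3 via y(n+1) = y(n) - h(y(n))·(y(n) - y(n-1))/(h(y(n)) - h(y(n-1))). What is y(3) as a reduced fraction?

h(4) = -1, h(3) = 21. y(2) = 3 - 21·(3 - 4)/(21 - (-1)) = 87/22.
h(3) = 21, h(87/22) = 861/1331. y(3) = (87/22) - (861/1331)·((87/22) - 3)/((861/1331) - 21) = 3427/860.

3427/860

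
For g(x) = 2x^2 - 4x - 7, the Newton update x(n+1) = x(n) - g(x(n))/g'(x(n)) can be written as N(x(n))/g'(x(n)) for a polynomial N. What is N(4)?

39

g'(x) = 4x - 4.
N(x) = x·g'(x) - g(x) = x·(4x - 4) - (2x^2 - 4x - 7) = 2x^2 + 7.
N(4) = 39.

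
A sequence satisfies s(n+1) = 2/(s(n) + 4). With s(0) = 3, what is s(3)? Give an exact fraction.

s(1) = 2/(3 + 4) = 2/7.
s(2) = 2/(2/7 + 4) = 7/15.
s(3) = 2/(7/15 + 4) = 30/67.

30/67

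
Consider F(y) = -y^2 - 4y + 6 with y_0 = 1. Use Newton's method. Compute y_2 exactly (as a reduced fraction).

265/228

F'(y) = -2y - 4.
F(1) = 1, F'(1) = -6, so y_1 = 1 - 1/(-6) = 7/6.
F(7/6) = -1/36, F'(7/6) = -19/3, so y_2 = (7/6) - (-1/36)/(-19/3) = 265/228.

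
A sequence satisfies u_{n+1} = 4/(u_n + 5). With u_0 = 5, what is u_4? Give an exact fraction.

u_1 = 4/(5 + 5) = 2/5.
u_2 = 4/(2/5 + 5) = 20/27.
u_3 = 4/(20/27 + 5) = 108/155.
u_4 = 4/(108/155 + 5) = 620/883.

620/883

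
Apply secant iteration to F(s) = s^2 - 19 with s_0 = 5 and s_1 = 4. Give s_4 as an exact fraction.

1421/326

F(5) = 6, F(4) = -3. s_2 = 4 - (-3)·(4 - 5)/((-3) - 6) = 13/3.
F(4) = -3, F(13/3) = -2/9. s_3 = (13/3) - (-2/9)·((13/3) - 4)/((-2/9) - (-3)) = 109/25.
F(13/3) = -2/9, F(109/25) = 6/625. s_4 = (109/25) - (6/625)·((109/25) - (13/3))/((6/625) - (-2/9)) = 1421/326.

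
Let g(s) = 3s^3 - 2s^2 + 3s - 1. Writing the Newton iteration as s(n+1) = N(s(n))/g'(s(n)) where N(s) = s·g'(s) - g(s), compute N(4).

353

g'(s) = 9s^2 - 4s + 3.
N(s) = s·g'(s) - g(s) = s·(9s^2 - 4s + 3) - (3s^3 - 2s^2 + 3s - 1) = 6s^3 - 2s^2 + 1.
N(4) = 353.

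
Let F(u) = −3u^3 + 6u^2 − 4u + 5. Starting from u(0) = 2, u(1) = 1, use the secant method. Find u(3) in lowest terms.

F(2) = −3, F(1) = 4. u(2) = 1 − 4·(1 − 2)/(4 − (−3)) = 11/7.
F(1) = 4, F(11/7) = 648/343. u(3) = (11/7) − (648/343)·((11/7) − 1)/((648/343) − 4) = 377/181.

377/181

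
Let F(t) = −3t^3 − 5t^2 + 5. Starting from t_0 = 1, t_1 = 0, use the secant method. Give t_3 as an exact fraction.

F(1) = −3, F(0) = 5. t_2 = 0 − 5·(0 − 1)/(5 − (−3)) = 5/8.
F(0) = 5, F(5/8) = 1185/512. t_3 = (5/8) − (1185/512)·((5/8) − 0)/((1185/512) − 5) = 64/55.

64/55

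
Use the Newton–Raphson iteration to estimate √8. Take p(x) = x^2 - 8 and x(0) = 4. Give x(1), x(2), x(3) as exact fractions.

p'(x) = 2x.
p(4) = 8, p'(4) = 8, so x(1) = 4 - 8/8 = 3.
p(3) = 1, p'(3) = 6, so x(2) = 3 - 1/6 = 17/6.
p(17/6) = 1/36, p'(17/6) = 17/3, so x(3) = (17/6) - (1/36)/(17/3) = 577/204.

x(1) = 3, x(2) = 17/6, x(3) = 577/204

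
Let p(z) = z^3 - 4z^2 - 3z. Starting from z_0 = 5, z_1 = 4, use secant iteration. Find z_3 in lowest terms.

p(5) = 10, p(4) = -12. z_2 = 4 - (-12)·(4 - 5)/((-12) - 10) = 50/11.
p(4) = -12, p(50/11) = -3150/1331. z_3 = (50/11) - (-3150/1331)·((50/11) - 4)/((-3150/1331) - (-12)) = 10000/2137.

10000/2137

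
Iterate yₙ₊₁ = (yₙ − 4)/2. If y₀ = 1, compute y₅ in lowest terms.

y₁ = (1 − 4)/2 = −3/2.
y₂ = ((−3/2) − 4)/2 = −11/4.
y₃ = ((−11/4) − 4)/2 = −27/8.
y₄ = ((−27/8) − 4)/2 = −59/16.
y₅ = ((−59/16) − 4)/2 = −123/32.

−123/32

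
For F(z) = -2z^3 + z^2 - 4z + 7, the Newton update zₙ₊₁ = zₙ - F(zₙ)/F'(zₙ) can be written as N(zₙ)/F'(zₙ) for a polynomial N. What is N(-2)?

F'(z) = -6z^2 + 2z - 4.
N(z) = z·F'(z) - F(z) = z·(-6z^2 + 2z - 4) - (-2z^3 + z^2 - 4z + 7) = -4z^3 + z^2 - 7.
N(-2) = 29.

29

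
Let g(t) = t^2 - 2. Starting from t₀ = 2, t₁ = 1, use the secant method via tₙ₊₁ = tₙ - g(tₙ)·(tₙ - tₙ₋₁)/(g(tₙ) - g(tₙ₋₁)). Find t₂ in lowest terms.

4/3

g(2) = 2, g(1) = -1. t₂ = 1 - (-1)·(1 - 2)/((-1) - 2) = 4/3.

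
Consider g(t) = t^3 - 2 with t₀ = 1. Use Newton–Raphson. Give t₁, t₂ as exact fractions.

g'(t) = 3t^2.
g(1) = -1, g'(1) = 3, so t₁ = 1 - (-1)/3 = 4/3.
g(4/3) = 10/27, g'(4/3) = 16/3, so t₂ = (4/3) - (10/27)/(16/3) = 91/72.

t₁ = 4/3, t₂ = 91/72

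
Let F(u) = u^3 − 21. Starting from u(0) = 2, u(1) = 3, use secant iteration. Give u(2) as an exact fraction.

51/19

F(2) = −13, F(3) = 6. u(2) = 3 − 6·(3 − 2)/(6 − (−13)) = 51/19.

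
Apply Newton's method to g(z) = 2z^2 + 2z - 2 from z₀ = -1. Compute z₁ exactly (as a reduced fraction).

-2

g'(z) = 4z + 2.
g(-1) = -2, g'(-1) = -2, so z₁ = (-1) - (-2)/(-2) = -2.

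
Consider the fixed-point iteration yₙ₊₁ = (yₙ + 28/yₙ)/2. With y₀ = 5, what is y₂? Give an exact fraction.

y₁ = (5 + 28/5)/2 = 53/10.
y₂ = (53/10 + 28/(53/10))/2 = 5609/1060.

5609/1060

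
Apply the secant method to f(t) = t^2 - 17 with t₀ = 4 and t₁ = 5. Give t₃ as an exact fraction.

169/41

f(4) = -1, f(5) = 8. t₂ = 5 - 8·(5 - 4)/(8 - (-1)) = 37/9.
f(5) = 8, f(37/9) = -8/81. t₃ = (37/9) - (-8/81)·((37/9) - 5)/((-8/81) - 8) = 169/41.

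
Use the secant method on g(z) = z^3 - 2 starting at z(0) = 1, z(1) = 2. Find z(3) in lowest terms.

g(1) = -1, g(2) = 6. z(2) = 2 - 6·(2 - 1)/(6 - (-1)) = 8/7.
g(2) = 6, g(8/7) = -174/343. z(3) = (8/7) - (-174/343)·((8/7) - 2)/((-174/343) - 6) = 75/62.

75/62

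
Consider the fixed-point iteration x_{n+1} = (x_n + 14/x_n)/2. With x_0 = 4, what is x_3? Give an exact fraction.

x_1 = (4 + 14/4)/2 = 15/4.
x_2 = (15/4 + 14/(15/4))/2 = 449/120.
x_3 = (449/120 + 14/(449/120))/2 = 403201/107760.

403201/107760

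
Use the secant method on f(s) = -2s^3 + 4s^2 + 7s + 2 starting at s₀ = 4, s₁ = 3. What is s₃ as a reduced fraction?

120894/37763

f(4) = -34, f(3) = 5. s₂ = 3 - 5·(3 - 4)/(5 - (-34)) = 122/39.
f(3) = 5, f(122/39) = 107780/59319. s₃ = (122/39) - (107780/59319)·((122/39) - 3)/((107780/59319) - 5) = 120894/37763.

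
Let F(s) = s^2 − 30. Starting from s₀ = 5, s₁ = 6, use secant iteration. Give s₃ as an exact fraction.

115/21

F(5) = −5, F(6) = 6. s₂ = 6 − 6·(6 − 5)/(6 − (−5)) = 60/11.
F(6) = 6, F(60/11) = −30/121. s₃ = (60/11) − (−30/121)·((60/11) − 6)/((−30/121) − 6) = 115/21.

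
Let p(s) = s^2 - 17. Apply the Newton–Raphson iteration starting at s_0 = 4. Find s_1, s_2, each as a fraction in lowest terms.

p'(s) = 2s.
p(4) = -1, p'(4) = 8, so s_1 = 4 - (-1)/8 = 33/8.
p(33/8) = 1/64, p'(33/8) = 33/4, so s_2 = (33/8) - (1/64)/(33/4) = 2177/528.

s_1 = 33/8, s_2 = 2177/528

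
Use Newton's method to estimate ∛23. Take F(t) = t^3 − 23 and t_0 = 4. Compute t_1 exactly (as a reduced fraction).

F'(t) = 3t^2.
F(4) = 41, F'(4) = 48, so t_1 = 4 − 41/48 = 151/48.

151/48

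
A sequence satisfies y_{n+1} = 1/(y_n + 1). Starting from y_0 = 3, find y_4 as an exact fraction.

y_1 = 1/(3 + 1) = 1/4.
y_2 = 1/(1/4 + 1) = 4/5.
y_3 = 1/(4/5 + 1) = 5/9.
y_4 = 1/(5/9 + 1) = 9/14.

9/14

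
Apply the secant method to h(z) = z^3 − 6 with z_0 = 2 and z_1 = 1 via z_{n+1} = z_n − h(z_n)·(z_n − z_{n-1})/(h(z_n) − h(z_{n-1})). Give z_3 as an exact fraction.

h(2) = 2, h(1) = −5. z_2 = 1 − (−5)·(1 − 2)/((−5) − 2) = 12/7.
h(1) = −5, h(12/7) = −330/343. z_3 = (12/7) − (−330/343)·((12/7) − 1)/((−330/343) − (−5)) = 522/277.

522/277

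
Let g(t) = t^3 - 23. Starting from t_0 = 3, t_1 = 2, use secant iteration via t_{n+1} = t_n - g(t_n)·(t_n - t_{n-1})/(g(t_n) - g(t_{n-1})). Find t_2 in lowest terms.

53/19

g(3) = 4, g(2) = -15. t_2 = 2 - (-15)·(2 - 3)/((-15) - 4) = 53/19.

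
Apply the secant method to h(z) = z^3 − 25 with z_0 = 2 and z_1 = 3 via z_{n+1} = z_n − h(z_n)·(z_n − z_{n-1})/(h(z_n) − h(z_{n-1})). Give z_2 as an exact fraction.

55/19

h(2) = −17, h(3) = 2. z_2 = 3 − 2·(3 − 2)/(2 − (−17)) = 55/19.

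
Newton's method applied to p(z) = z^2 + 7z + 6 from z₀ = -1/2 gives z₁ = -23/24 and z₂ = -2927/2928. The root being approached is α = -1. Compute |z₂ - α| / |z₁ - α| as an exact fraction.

1/122

z₁ - α = -23/24 - (-1) = -23/24 + 1 = 1/24, so |z₁ - α| = 1/24.
z₂ - α = -2927/2928 - (-1) = -2927/2928 + 1 = 1/2928, so |z₂ - α| = 1/2928.
Ratio = (1/2928) / (1/24) = 1/122.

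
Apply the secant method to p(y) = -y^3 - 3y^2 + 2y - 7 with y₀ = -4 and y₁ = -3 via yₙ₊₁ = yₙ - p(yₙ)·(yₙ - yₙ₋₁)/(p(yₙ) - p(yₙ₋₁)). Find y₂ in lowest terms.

p(-4) = 1, p(-3) = -13. y₂ = (-3) - (-13)·((-3) - (-4))/((-13) - 1) = -55/14.

-55/14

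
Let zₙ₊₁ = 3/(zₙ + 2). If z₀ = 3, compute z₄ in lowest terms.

z₁ = 3/(3 + 2) = 3/5.
z₂ = 3/(3/5 + 2) = 15/13.
z₃ = 3/(15/13 + 2) = 39/41.
z₄ = 3/(39/41 + 2) = 123/121.

123/121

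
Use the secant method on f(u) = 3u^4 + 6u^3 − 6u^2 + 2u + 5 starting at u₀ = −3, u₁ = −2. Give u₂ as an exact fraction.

f(−3) = 26, f(−2) = −23. u₂ = (−2) − (−23)·((−2) − (−3))/((−23) − 26) = −121/49.

−121/49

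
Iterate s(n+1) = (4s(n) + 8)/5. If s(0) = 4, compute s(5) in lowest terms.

20904/3125

s(1) = (4·4 + 8)/5 = 24/5.
s(2) = (4·(24/5) + 8)/5 = 136/25.
s(3) = (4·(136/25) + 8)/5 = 744/125.
s(4) = (4·(744/125) + 8)/5 = 3976/625.
s(5) = (4·(3976/625) + 8)/5 = 20904/3125.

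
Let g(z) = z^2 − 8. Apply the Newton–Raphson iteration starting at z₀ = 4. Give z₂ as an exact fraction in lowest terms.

g'(z) = 2z.
g(4) = 8, g'(4) = 8, so z₁ = 4 − 8/8 = 3.
g(3) = 1, g'(3) = 6, so z₂ = 3 − 1/6 = 17/6.

17/6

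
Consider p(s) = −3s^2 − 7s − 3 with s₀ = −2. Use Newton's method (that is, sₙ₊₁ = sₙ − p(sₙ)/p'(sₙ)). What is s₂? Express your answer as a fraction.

−168/95

p'(s) = −6s − 7.
p(−2) = −1, p'(−2) = 5, so s₁ = (−2) − (−1)/5 = −9/5.
p(−9/5) = −3/25, p'(−9/5) = 19/5, so s₂ = (−9/5) − (−3/25)/(19/5) = −168/95.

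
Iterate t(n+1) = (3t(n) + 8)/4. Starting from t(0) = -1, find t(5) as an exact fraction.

6005/1024

t(1) = (3·(-1) + 8)/4 = 5/4.
t(2) = (3·(5/4) + 8)/4 = 47/16.
t(3) = (3·(47/16) + 8)/4 = 269/64.
t(4) = (3·(269/64) + 8)/4 = 1319/256.
t(5) = (3·(1319/256) + 8)/4 = 6005/1024.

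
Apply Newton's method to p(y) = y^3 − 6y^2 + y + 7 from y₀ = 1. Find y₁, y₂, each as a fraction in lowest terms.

y₁ = 11/8, y₂ = 3365/2516

p'(y) = 3y^2 − 12y + 1.
p(1) = 3, p'(1) = −8, so y₁ = 1 − 3/(−8) = 11/8.
p(11/8) = −189/512, p'(11/8) = −629/64, so y₂ = (11/8) − (−189/512)/(−629/64) = 3365/2516.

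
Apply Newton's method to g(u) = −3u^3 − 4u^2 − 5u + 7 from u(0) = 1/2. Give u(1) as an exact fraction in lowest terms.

7/9

g'(u) = −9u^2 − 8u − 5.
g(1/2) = 25/8, g'(1/2) = −45/4, so u(1) = (1/2) − (25/8)/(−45/4) = 7/9.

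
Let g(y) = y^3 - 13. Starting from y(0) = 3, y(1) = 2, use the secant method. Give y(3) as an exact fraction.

g(3) = 14, g(2) = -5. y(2) = 2 - (-5)·(2 - 3)/((-5) - 14) = 43/19.
g(2) = -5, g(43/19) = -9660/6859. y(3) = (43/19) - (-9660/6859)·((43/19) - 2)/((-9660/6859) - (-5)) = 11659/4927.

11659/4927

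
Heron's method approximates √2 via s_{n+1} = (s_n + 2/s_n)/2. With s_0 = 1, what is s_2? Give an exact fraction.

17/12

s_1 = (1 + 2/1)/2 = 3/2.
s_2 = (3/2 + 2/(3/2))/2 = 17/12.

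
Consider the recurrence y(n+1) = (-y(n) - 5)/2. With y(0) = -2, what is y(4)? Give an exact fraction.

-27/16

y(1) = (-(-2) - 5)/2 = -3/2.
y(2) = (-(-3/2) - 5)/2 = -7/4.
y(3) = (-(-7/4) - 5)/2 = -13/8.
y(4) = (-(-13/8) - 5)/2 = -27/16.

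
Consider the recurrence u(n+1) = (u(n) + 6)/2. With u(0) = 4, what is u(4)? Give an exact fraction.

47/8

u(1) = (4 + 6)/2 = 5.
u(2) = (5 + 6)/2 = 11/2.
u(3) = ((11/2) + 6)/2 = 23/4.
u(4) = ((23/4) + 6)/2 = 47/8.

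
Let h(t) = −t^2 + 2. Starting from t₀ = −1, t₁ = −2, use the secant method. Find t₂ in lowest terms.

−4/3

h(−1) = 1, h(−2) = −2. t₂ = (−2) − (−2)·((−2) − (−1))/((−2) − 1) = −4/3.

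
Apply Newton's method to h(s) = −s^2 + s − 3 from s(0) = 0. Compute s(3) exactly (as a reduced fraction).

h'(s) = −2s + 1.
h(0) = −3, h'(0) = 1, so s(1) = 0 − (−3)/1 = 3.
h(3) = −9, h'(3) = −5, so s(2) = 3 − (−9)/(−5) = 6/5.
h(6/5) = −81/25, h'(6/5) = −7/5, so s(3) = (6/5) − (−81/25)/(−7/5) = −39/35.

−39/35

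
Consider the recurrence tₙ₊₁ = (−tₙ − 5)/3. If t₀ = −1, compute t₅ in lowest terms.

t₁ = (−(−1) − 5)/3 = −4/3.
t₂ = (−(−4/3) − 5)/3 = −11/9.
t₃ = (−(−11/9) − 5)/3 = −34/27.
t₄ = (−(−34/27) − 5)/3 = −101/81.
t₅ = (−(−101/81) − 5)/3 = −304/243.

−304/243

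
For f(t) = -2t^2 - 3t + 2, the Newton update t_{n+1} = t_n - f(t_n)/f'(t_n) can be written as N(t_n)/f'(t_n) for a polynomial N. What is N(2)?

f'(t) = -4t - 3.
N(t) = t·f'(t) - f(t) = t·(-4t - 3) - (-2t^2 - 3t + 2) = -2t^2 - 2.
N(2) = -10.

-10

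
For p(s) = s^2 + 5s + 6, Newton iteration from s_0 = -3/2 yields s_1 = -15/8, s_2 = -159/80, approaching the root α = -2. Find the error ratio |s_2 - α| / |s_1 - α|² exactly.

4/5

s_1 - α = -15/8 - (-2) = -15/8 + 2 = 1/8, so |s_1 - α| = 1/8.
s_2 - α = -159/80 - (-2) = -159/80 + 2 = 1/80, so |s_2 - α| = 1/80.
|s_1 - α|² = 1/64.
Ratio = (1/80) / (1/64) = 4/5.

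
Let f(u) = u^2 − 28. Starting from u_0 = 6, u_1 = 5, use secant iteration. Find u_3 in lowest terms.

598/113

f(6) = 8, f(5) = −3. u_2 = 5 − (−3)·(5 − 6)/((−3) − 8) = 58/11.
f(5) = −3, f(58/11) = −24/121. u_3 = (58/11) − (−24/121)·((58/11) − 5)/((−24/121) − (−3)) = 598/113.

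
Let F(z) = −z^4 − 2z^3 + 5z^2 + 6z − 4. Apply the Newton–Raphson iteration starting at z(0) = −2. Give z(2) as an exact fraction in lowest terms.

−174/115

F'(z) = −4z^3 − 6z^2 + 10z + 6.
F(−2) = 4, F'(−2) = −6, so z(1) = (−2) − 4/(−6) = −4/3.
F(−4/3) = −124/81, F'(−4/3) = −230/27, so z(2) = (−4/3) − (−124/81)/(−230/27) = −174/115.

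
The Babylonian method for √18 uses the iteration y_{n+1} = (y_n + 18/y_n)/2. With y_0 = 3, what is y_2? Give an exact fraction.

y_1 = (3 + 18/3)/2 = 9/2.
y_2 = (9/2 + 18/(9/2))/2 = 17/4.

17/4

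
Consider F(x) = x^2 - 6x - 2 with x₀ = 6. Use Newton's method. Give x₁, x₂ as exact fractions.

x₁ = 19/3, x₂ = 379/60

F'(x) = 2x - 6.
F(6) = -2, F'(6) = 6, so x₁ = 6 - (-2)/6 = 19/3.
F(19/3) = 1/9, F'(19/3) = 20/3, so x₂ = (19/3) - (1/9)/(20/3) = 379/60.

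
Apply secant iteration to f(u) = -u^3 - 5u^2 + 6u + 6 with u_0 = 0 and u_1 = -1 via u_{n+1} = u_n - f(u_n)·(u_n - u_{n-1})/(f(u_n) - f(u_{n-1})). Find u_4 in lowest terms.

-5659067/8404967

f(0) = 6, f(-1) = -4. u_2 = (-1) - (-4)·((-1) - 0)/((-4) - 6) = -3/5.
f(-1) = -4, f(-3/5) = 102/125. u_3 = (-3/5) - (102/125)·((-3/5) - (-1))/((102/125) - (-4)) = -201/301.
f(-3/5) = 102/125, f(-201/301) = 1677696/27270901. u_4 = (-201/301) - (1677696/27270901)·((-201/301) - (-3/5))/((1677696/27270901) - (102/125)) = -5659067/8404967.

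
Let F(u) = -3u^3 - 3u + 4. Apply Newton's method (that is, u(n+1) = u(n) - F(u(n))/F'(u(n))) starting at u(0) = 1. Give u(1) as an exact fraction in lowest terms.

5/6

F'(u) = -9u^2 - 3.
F(1) = -2, F'(1) = -12, so u(1) = 1 - (-2)/(-12) = 5/6.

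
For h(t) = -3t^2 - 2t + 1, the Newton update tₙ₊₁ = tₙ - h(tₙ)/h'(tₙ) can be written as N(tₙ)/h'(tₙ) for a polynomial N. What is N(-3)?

h'(t) = -6t - 2.
N(t) = t·h'(t) - h(t) = t·(-6t - 2) - (-3t^2 - 2t + 1) = -3t^2 - 1.
N(-3) = -28.

-28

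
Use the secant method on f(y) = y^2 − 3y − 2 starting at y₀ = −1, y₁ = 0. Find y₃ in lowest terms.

−4/7

f(−1) = 2, f(0) = −2. y₂ = 0 − (−2)·(0 − (−1))/((−2) − 2) = −1/2.
f(0) = −2, f(−1/2) = −1/4. y₃ = (−1/2) − (−1/4)·((−1/2) − 0)/((−1/4) − (−2)) = −4/7.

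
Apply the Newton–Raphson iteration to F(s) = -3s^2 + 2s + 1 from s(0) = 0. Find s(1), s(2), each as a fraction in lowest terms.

s(1) = -1/2, s(2) = -7/20

F'(s) = -6s + 2.
F(0) = 1, F'(0) = 2, so s(1) = 0 - 1/2 = -1/2.
F(-1/2) = -3/4, F'(-1/2) = 5, so s(2) = (-1/2) - (-3/4)/5 = -7/20.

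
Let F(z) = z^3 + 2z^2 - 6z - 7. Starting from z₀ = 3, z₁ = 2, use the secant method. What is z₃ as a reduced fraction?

17521/7967

F(3) = 20, F(2) = -3. z₂ = 2 - (-3)·(2 - 3)/((-3) - 20) = 49/23.
F(2) = -3, F(49/23) = -12600/12167. z₃ = (49/23) - (-12600/12167)·((49/23) - 2)/((-12600/12167) - (-3)) = 17521/7967.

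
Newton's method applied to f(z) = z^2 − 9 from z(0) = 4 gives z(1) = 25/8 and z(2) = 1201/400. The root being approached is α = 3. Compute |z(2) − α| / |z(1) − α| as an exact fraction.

1/50

z(1) − α = 25/8 − 3 = 1/8, so |z(1) − α| = 1/8.
z(2) − α = 1201/400 − 3 = 1/400, so |z(2) − α| = 1/400.
Ratio = (1/400) / (1/8) = 1/50.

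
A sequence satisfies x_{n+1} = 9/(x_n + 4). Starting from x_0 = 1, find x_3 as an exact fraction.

261/161

x_1 = 9/(1 + 4) = 9/5.
x_2 = 9/(9/5 + 4) = 45/29.
x_3 = 9/(45/29 + 4) = 261/161.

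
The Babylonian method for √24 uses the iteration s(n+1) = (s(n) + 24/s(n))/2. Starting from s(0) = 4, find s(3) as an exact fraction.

4801/980

s(1) = (4 + 24/4)/2 = 5.
s(2) = (5 + 24/5)/2 = 49/10.
s(3) = (49/10 + 24/(49/10))/2 = 4801/980.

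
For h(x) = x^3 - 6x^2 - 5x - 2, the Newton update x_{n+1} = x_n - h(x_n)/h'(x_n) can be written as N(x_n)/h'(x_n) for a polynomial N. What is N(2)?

-6

h'(x) = 3x^2 - 12x - 5.
N(x) = x·h'(x) - h(x) = x·(3x^2 - 12x - 5) - (x^3 - 6x^2 - 5x - 2) = 2x^3 - 6x^2 + 2.
N(2) = -6.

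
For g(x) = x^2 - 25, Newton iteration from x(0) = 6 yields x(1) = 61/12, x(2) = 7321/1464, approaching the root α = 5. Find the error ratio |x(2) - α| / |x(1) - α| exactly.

1/122

x(1) - α = 61/12 - 5 = 1/12, so |x(1) - α| = 1/12.
x(2) - α = 7321/1464 - 5 = 1/1464, so |x(2) - α| = 1/1464.
Ratio = (1/1464) / (1/12) = 1/122.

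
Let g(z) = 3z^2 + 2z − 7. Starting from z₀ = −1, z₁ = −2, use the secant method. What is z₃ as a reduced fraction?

−127/67

g(−1) = −6, g(−2) = 1. z₂ = (−2) − 1·((−2) − (−1))/(1 − (−6)) = −13/7.
g(−2) = 1, g(−13/7) = −18/49. z₃ = (−13/7) − (−18/49)·((−13/7) − (−2))/((−18/49) − 1) = −127/67.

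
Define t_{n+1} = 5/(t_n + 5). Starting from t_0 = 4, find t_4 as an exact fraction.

t_1 = 5/(4 + 5) = 5/9.
t_2 = 5/(5/9 + 5) = 9/10.
t_3 = 5/(9/10 + 5) = 50/59.
t_4 = 5/(50/59 + 5) = 59/69.

59/69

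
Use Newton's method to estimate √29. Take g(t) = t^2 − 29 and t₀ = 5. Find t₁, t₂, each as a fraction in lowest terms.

t₁ = 27/5, t₂ = 727/135

g'(t) = 2t.
g(5) = −4, g'(5) = 10, so t₁ = 5 − (−4)/10 = 27/5.
g(27/5) = 4/25, g'(27/5) = 54/5, so t₂ = (27/5) − (4/25)/(54/5) = 727/135.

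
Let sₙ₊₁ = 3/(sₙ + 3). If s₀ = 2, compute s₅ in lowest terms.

87/110

s₁ = 3/(2 + 3) = 3/5.
s₂ = 3/(3/5 + 3) = 5/6.
s₃ = 3/(5/6 + 3) = 18/23.
s₄ = 3/(18/23 + 3) = 23/29.
s₅ = 3/(23/29 + 3) = 87/110.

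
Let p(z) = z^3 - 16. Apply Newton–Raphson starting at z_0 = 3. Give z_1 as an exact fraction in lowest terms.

p'(z) = 3z^2.
p(3) = 11, p'(3) = 27, so z_1 = 3 - 11/27 = 70/27.

70/27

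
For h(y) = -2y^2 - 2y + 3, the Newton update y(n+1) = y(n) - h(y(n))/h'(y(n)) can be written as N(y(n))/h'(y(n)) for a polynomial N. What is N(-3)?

-21

h'(y) = -4y - 2.
N(y) = y·h'(y) - h(y) = y·(-4y - 2) - (-2y^2 - 2y + 3) = -2y^2 - 3.
N(-3) = -21.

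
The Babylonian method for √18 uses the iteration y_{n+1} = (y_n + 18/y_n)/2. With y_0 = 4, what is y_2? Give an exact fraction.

y_1 = (4 + 18/4)/2 = 17/4.
y_2 = (17/4 + 18/(17/4))/2 = 577/136.

577/136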